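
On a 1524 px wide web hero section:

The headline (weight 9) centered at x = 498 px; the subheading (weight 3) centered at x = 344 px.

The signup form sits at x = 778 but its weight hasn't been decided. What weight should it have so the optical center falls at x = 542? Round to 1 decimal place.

Known weights sum to 9 + 3 = 12; their moment is 9·498 + 3·344 = 5514.
Balance at x = 542 requires (5514 + w·778) / (12 + w) = 542.
So w = (542·12 − 5514)/(778 − 542) = 990/236 ≈ 4.19.

w ≈ 4.2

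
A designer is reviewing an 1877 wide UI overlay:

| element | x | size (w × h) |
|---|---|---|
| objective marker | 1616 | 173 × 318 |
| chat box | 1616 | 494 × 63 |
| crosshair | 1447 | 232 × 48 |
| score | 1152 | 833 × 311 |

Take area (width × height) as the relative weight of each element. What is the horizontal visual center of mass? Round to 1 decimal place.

Areas: objective marker 173·318 = 55014, chat box 494·63 = 31122, crosshair 232·48 = 11136, score 833·311 = 259063. Total weight = 356335.
x: (55014·1616 + 31122·1616 + 11136·1447 + 259063·1152) / 356335 = 453750144 / 356335 ≈ 1273.38

x ≈ 1273.4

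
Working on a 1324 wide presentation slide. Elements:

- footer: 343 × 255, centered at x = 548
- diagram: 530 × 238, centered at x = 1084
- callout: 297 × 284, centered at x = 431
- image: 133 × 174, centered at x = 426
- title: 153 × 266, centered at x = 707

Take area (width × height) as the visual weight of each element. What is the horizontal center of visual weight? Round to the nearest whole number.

x ≈ 718

Areas → weights: footer 343·255 = 87465, diagram 530·238 = 126140, callout 297·284 = 84348, image 133·174 = 23142, title 153·266 = 40698; Σw = 361793.
x: (87465·548 + 126140·1084 + 84348·431 + 23142·426 + 40698·707) / 361793 = 259652546 / 361793 ≈ 717.68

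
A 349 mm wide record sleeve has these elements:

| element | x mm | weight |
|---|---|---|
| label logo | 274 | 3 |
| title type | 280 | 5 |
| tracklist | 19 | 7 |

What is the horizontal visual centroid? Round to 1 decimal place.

x ≈ 157.0

Weights sum to 3 + 5 + 7 = 15.
x-moment: 3·274 + 5·280 + 7·19 = 2355; centroid 2355/15 ≈ 157.00.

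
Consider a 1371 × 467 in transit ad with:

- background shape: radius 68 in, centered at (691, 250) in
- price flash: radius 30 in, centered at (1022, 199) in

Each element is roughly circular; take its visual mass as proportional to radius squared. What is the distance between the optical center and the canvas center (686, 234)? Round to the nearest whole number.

≈ 59 in

r² weights: background shape 68² = 4624, price flash 30² = 900. Total = 5524.
x-moment: 4624·691 + 900·1022 = 4114984; centroid 4114984/5524 ≈ 744.93.
y-moment: 4624·250 + 900·199 = 1335100; centroid 1335100/5524 ≈ 241.69.
Offset from (686, 234): Δx ≈ 58.93, Δy ≈ 7.69; distance = √(Δx² + Δy²) ≈ 59.43.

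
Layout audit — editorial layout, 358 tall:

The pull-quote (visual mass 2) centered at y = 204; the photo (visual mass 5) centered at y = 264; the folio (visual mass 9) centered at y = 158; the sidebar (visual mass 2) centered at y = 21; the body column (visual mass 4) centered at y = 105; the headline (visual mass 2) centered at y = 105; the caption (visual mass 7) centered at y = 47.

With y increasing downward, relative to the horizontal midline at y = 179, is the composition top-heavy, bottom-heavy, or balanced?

Weights sum to 2 + 5 + 9 + 2 + 4 + 2 + 7 = 31.
Σw·y = 2·204 + 5·264 + 9·158 + 2·21 + 4·105 + 2·105 + 7·47 = 4151, so ȳ = 4151/31 ≈ 133.90.
133.9 vs midline 179 → top-heavy.

top-heavy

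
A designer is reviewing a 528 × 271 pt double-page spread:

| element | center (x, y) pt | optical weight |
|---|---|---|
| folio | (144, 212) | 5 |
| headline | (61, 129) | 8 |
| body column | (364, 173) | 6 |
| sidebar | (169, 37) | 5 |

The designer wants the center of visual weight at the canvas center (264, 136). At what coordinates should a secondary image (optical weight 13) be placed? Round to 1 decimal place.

(425.5, 132.1)

After adding the secondary image, total weight = 5 + 8 + 6 + 5 + 13 = 37.
x: target moment 37×264 = 9768; current 5·144 + 8·61 + 6·364 + 5·169 = 4237; the secondary image supplies 5531, so x = 5531/13 ≈ 425.46.
y: target moment 37×136 = 5032; current 5·212 + 8·129 + 6·173 + 5·37 = 3315; the secondary image supplies 1717, so y = 1717/13 ≈ 132.08.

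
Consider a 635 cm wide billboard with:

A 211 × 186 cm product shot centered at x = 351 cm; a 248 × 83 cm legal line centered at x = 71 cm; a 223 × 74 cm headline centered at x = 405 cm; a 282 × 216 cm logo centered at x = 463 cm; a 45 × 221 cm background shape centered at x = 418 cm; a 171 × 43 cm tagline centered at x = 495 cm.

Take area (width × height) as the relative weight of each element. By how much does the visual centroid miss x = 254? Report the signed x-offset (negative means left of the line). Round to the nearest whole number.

Taking area as weight: product shot 211·186 = 39246, legal line 248·83 = 20584, headline 223·74 = 16502, logo 282·216 = 60912, background shape 45·221 = 9945, tagline 171·43 = 7353. Sum 154542.
x-moment: 39246·351 + 20584·71 + 16502·405 + 60912·463 + 9945·418 + 7353·495 = 57919121; centroid 57919121/154542 ≈ 374.78.
Difference: 374.78 − 254 ≈ 120.78.

≈ 121 cm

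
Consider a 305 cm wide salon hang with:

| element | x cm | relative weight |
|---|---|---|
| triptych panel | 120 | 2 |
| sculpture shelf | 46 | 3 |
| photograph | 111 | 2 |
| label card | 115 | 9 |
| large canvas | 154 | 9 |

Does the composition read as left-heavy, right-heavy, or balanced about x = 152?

left-heavy

Σw = 2 + 3 + 2 + 9 + 9 = 25.
x-moment: 2·120 + 3·46 + 2·111 + 9·115 + 9·154 = 3021; centroid 3021/25 ≈ 120.84.
120.8 vs midline 152 → left-heavy.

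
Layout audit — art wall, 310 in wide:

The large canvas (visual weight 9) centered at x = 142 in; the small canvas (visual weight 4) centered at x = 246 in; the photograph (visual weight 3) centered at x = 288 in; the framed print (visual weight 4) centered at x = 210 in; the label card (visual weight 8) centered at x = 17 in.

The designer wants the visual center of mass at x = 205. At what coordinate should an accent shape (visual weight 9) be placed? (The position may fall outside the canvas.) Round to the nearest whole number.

New total weight: (9 + 4 + 3 + 4 + 8) + 9 = 37.
x: need Σw·x = 37·205 = 7585. Existing = 9·142 + 4·246 + 3·288 + 4·210 + 8·17 = 4102. Remainder 3483 / 9 ≈ 387.00.

x ≈ 387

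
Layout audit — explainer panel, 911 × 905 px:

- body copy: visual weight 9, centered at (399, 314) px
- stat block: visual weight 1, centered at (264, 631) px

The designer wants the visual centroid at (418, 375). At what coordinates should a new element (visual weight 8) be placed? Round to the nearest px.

(459, 412)

After adding the new element, total weight = 9 + 1 + 8 = 18.
Along x: (3855 + 8·x) / 18 = 418 (existing moment 9·399 + 1·264 = 3855) ⇒ x = (7524 − 3855) / 8 ≈ 458.62.
Along y: (3457 + 8·y) / 18 = 375 (existing moment 9·314 + 1·631 = 3457) ⇒ y = (6750 − 3457) / 8 ≈ 411.62.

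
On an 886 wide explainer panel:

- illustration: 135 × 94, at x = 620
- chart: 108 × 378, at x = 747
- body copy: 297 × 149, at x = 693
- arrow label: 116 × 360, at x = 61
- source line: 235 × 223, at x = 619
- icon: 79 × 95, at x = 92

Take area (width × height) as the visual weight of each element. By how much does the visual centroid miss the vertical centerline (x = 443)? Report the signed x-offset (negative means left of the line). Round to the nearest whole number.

Taking area as weight: illustration 135·94 = 12690, chart 108·378 = 40824, body copy 297·149 = 44253, arrow label 116·360 = 41760, source line 235·223 = 52405, icon 79·95 = 7505. Sum 199437.
x: moment 104707172 / weight 199437 ≈ 525.01
Difference: 525.01 − 443 ≈ 82.01.

≈ 82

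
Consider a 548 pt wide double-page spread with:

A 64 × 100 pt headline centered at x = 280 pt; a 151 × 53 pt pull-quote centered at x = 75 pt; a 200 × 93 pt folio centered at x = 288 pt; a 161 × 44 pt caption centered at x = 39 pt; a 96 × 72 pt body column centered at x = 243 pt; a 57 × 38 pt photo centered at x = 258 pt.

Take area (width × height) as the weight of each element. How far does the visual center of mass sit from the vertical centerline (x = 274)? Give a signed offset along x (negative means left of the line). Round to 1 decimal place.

Taking area as weight: headline 64·100 = 6400, pull-quote 151·53 = 8003, folio 200·93 = 18600, caption 161·44 = 7084, body column 96·72 = 6912, photo 57·38 = 2166. Sum 49165.
Σw·x = 6400·280 + 8003·75 + 18600·288 + 7084·39 + 6912·243 + 2166·258 = 10263745, so x̄ = 10263745/49165 ≈ 208.76.
Offset from x = 274: 208.76 − 274 ≈ -65.24.

≈ -65.2 pt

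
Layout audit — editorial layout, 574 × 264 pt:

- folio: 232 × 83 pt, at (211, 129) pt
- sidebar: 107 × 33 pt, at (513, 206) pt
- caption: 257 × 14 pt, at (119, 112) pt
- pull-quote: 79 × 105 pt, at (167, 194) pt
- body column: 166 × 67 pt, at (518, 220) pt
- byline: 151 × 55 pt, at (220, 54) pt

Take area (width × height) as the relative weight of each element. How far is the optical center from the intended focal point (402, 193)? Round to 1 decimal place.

≈ 127.1 pt

Areas: folio 232·83 = 19256, sidebar 107·33 = 3531, caption 257·14 = 3598, pull-quote 79·105 = 8295, body column 166·67 = 11122, byline 151·55 = 8305. Total weight = 54107.
x: moment 15276142 / weight 54107 ≈ 282.33
y: moment 8118926 / weight 54107 ≈ 150.05
Relative to (402, 193): Δ = (-119.67, -42.95); |Δ| = √(-119.67² + -42.95²) ≈ 127.14.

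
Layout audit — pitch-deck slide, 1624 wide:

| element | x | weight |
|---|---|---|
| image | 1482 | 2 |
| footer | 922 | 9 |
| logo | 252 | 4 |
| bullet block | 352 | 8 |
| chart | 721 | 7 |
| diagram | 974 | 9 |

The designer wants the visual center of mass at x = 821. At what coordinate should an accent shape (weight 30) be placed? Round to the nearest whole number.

After adding the accent shape, total weight = 2 + 9 + 4 + 8 + 7 + 9 + 30 = 69.
Along x: (28899 + 30·x) / 69 = 821 (existing moment 2·1482 + 9·922 + 4·252 + 8·352 + 7·721 + 9·974 = 28899) ⇒ x = (56649 − 28899) / 30 ≈ 925.00.

x ≈ 925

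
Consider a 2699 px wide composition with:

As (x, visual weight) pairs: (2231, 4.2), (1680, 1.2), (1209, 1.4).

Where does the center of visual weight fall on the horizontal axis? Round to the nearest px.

Weights sum to 4.2 + 1.2 + 1.4 = 6.8.
x: (4.2·2231 + 1.2·1680 + 1.4·1209) / 6.8 = 13078.8 / 6.8 ≈ 1923.35

x ≈ 1923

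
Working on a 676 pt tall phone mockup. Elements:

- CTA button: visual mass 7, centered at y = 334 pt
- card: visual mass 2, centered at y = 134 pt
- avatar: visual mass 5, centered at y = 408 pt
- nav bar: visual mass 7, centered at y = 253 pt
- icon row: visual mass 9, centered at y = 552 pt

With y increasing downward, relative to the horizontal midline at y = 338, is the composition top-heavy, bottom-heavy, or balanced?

bottom-heavy

Σw = 7 + 2 + 5 + 7 + 9 = 30.
y-moment: 7·334 + 2·134 + 5·408 + 7·253 + 9·552 = 11385; centroid 11385/30 ≈ 379.50.
379.5 lies below (larger y than) the midline 338, so the layout is bottom-heavy.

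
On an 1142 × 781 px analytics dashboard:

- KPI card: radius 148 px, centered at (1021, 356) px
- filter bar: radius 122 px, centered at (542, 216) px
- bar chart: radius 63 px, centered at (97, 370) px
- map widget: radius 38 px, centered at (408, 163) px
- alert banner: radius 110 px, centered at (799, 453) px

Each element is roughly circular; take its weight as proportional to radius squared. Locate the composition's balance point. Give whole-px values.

Weights ∝ r²: KPI card 148² = 21904, filter bar 122² = 14884, bar chart 63² = 3969, map widget 38² = 1444, alert banner 110² = 12100; Σw = 54301.
Σw·x = 21904·1021 + 14884·542 + 3969·97 + 1444·408 + 12100·799 = 41073157, so x̄ = 41073157/54301 ≈ 756.40.
Σw·y = 21904·356 + 14884·216 + 3969·370 + 1444·163 + 12100·453 = 18197970, so ȳ = 18197970/54301 ≈ 335.13.

(756, 335)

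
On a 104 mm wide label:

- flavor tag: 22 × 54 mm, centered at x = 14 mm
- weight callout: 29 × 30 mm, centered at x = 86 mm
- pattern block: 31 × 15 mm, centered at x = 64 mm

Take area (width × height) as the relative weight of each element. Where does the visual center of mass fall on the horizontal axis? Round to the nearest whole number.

x ≈ 48

Taking area as weight: flavor tag 22·54 = 1188, weight callout 29·30 = 870, pattern block 31·15 = 465. Sum 2523.
x-moment: 1188·14 + 870·86 + 465·64 = 121212; centroid 121212/2523 ≈ 48.04.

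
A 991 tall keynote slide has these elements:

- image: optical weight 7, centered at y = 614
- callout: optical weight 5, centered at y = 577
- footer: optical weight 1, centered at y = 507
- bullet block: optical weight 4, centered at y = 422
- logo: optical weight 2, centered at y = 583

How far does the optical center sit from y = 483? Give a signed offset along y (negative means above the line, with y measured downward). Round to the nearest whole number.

≈ 72

Total weight = 7 + 5 + 1 + 4 + 2 = 19.
y-moment: 7·614 + 5·577 + 1·507 + 4·422 + 2·583 = 10544; centroid 10544/19 ≈ 554.95.
Offset from y = 483: 554.95 − 483 ≈ 71.95.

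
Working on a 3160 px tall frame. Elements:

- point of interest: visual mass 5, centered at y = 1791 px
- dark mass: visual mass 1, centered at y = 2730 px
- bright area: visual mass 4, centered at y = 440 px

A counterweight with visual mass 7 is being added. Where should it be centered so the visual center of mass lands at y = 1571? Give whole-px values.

y ≈ 1895

With the counterweight, Σw becomes 5 + 1 + 4 + 7 = 17.
y: need Σw·y = 17·1571 = 26707. Existing = 5·1791 + 1·2730 + 4·440 = 13445. Remainder 13262 / 7 ≈ 1894.57.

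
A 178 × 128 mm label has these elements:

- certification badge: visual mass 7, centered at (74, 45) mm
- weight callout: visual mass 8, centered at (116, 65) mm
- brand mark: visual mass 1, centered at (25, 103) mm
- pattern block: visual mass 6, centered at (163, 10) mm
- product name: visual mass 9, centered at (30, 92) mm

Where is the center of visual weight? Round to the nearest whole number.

Σw = 7 + 8 + 1 + 6 + 9 = 31.
x-moment: 7·74 + 8·116 + 1·25 + 6·163 + 9·30 = 2719; centroid 2719/31 ≈ 87.71.
y-moment: 7·45 + 8·65 + 1·103 + 6·10 + 9·92 = 1826; centroid 1826/31 ≈ 58.90.

(88, 59)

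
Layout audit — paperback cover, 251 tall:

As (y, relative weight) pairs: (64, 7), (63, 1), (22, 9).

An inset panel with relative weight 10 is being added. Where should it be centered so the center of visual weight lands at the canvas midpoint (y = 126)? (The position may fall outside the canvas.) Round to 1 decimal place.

y ≈ 269.3

After adding the inset panel, total weight = 7 + 1 + 9 + 10 = 27.
Along y: (709 + 10·y) / 27 = 126 (existing moment 7·64 + 1·63 + 9·22 = 709) ⇒ y = (3402 − 709) / 10 ≈ 269.30.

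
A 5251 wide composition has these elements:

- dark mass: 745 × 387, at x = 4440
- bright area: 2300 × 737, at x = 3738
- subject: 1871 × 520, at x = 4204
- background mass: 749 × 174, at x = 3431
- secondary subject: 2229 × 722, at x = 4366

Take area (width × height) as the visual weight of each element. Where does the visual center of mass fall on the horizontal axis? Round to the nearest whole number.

Areas → weights: dark mass 745·387 = 288315, bright area 2300·737 = 1695100, subject 1871·520 = 972920, background mass 749·174 = 130326, secondary subject 2229·722 = 1609338; Σw = 4695999.
x: (288315·4440 + 1695100·3738 + 972920·4204 + 130326·3431 + 1609338·4366) / 4695999 = 19180076294 / 4695999 ≈ 4084.34

x ≈ 4084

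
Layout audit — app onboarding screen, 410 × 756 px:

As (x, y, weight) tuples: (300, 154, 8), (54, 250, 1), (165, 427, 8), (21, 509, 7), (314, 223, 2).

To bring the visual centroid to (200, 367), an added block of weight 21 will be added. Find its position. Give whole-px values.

(231, 397)

After adding the added block, total weight = 8 + 1 + 8 + 7 + 2 + 21 = 47.
Along x: (4549 + 21·x) / 47 = 200 (existing moment 8·300 + 1·54 + 8·165 + 7·21 + 2·314 = 4549) ⇒ x = (9400 − 4549) / 21 ≈ 231.00.
Along y: (8907 + 21·y) / 47 = 367 (existing moment 8·154 + 1·250 + 8·427 + 7·509 + 2·223 = 8907) ⇒ y = (17249 − 8907) / 21 ≈ 397.24.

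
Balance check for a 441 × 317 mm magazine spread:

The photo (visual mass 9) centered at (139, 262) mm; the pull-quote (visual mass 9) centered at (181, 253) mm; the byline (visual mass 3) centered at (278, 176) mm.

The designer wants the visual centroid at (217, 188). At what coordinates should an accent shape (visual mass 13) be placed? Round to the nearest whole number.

New total weight: (9 + 9 + 3) + 13 = 34.
x: target moment 34×217 = 7378; current 9·139 + 9·181 + 3·278 = 3714; the accent shape supplies 3664, so x = 3664/13 ≈ 281.85.
y: target moment 34×188 = 6392; current 9·262 + 9·253 + 3·176 = 5163; the accent shape supplies 1229, so y = 1229/13 ≈ 94.54.

(282, 95)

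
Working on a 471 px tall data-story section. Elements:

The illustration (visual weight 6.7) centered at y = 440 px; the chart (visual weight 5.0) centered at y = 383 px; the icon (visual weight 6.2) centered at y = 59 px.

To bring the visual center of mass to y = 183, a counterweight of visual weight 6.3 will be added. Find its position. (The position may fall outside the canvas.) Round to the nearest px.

After adding the counterweight, total weight = 6.7 + 5.0 + 6.2 + 6.3 = 24.2.
Along y: (5228.8 + 6.3·y) / 24.2 = 183 (existing moment 6.7·440 + 5.0·383 + 6.2·59 = 5228.8) ⇒ y = (4428.6 − 5228.8) / 6.3 ≈ -127.02.

y ≈ -127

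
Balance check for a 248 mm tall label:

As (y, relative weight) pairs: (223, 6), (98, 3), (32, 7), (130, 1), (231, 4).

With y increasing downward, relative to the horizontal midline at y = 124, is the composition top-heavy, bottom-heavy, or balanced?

Weights sum to 6 + 3 + 7 + 1 + 4 = 21.
y: (6·223 + 3·98 + 7·32 + 1·130 + 4·231) / 21 = 2910 / 21 ≈ 138.57
Since 138.6 is below (larger y than) 124, the composition reads bottom-heavy.

bottom-heavy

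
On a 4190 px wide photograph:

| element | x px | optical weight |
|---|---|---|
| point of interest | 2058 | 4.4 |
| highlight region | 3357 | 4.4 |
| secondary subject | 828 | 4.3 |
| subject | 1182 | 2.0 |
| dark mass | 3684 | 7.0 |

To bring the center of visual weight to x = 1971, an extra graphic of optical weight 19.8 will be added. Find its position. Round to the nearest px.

After adding the extra graphic, total weight = 4.4 + 4.4 + 4.3 + 2.0 + 7.0 + 19.8 = 41.9.
x: need Σw·x = 41.9·1971 = 82584.9. Existing = 4.4·2058 + 4.4·3357 + 4.3·828 + 2.0·1182 + 7.0·3684 = 55538.4. Remainder 27046.5 / 19.8 ≈ 1365.98.

x ≈ 1366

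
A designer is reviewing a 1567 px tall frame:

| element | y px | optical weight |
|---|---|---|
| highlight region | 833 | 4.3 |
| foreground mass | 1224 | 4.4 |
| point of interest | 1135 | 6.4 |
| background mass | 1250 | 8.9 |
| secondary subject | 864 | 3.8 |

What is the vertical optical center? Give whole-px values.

y ≈ 1102

Total weight = 4.3 + 4.4 + 6.4 + 8.9 + 3.8 = 27.8.
y: (4.3·833 + 4.4·1224 + 6.4·1135 + 8.9·1250 + 3.8·864) / 27.8 = 30639.7 / 27.8 ≈ 1102.15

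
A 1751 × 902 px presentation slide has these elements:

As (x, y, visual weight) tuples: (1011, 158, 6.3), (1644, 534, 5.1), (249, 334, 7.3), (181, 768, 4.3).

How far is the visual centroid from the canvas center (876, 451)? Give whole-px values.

Weights sum to 6.3 + 5.1 + 7.3 + 4.3 = 23.0.
x-moment: 6.3·1011 + 5.1·1644 + 7.3·249 + 4.3·181 = 17349.7; centroid 17349.7/23.0 ≈ 754.33.
y-moment: 6.3·158 + 5.1·534 + 7.3·334 + 4.3·768 = 9459.4; centroid 9459.4/23.0 ≈ 411.28.
From (876, 451): dx = -121.67, dy = -39.72, so the distance is √(dx²+dy²) ≈ 127.99.

≈ 128 px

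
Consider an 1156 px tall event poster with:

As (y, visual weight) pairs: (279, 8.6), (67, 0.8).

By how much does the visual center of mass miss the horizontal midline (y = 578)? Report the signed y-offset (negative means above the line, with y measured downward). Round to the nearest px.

≈ -317 px

Weights sum to 8.6 + 0.8 = 9.4.
Σw·y = 8.6·279 + 0.8·67 = 2453.0, so ȳ = 2453.0/9.4 ≈ 260.96.
Against y = 578, that's 260.96 − 578 = -317.04.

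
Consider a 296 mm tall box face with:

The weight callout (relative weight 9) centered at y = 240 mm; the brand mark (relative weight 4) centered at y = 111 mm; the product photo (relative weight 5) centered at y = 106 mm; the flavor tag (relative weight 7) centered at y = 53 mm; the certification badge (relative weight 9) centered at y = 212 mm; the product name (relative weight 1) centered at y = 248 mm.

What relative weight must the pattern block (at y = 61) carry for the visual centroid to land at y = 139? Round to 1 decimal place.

w ≈ 10.2

Known weights sum to 9 + 4 + 5 + 7 + 9 + 1 = 35; their moment is 9·240 + 4·111 + 5·106 + 7·53 + 9·212 + 1·248 = 5661.
Set Σw·y/Σw = 139: (5661 + 61w) = 139·(35 + w).
Solving: w = (139·35 − 5661) / (61 − 139) = -796 / -78 ≈ 10.21.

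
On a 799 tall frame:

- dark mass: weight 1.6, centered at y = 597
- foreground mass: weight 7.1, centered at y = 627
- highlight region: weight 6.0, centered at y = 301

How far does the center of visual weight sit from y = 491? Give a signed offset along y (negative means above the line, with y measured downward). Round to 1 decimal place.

≈ -0.3

Total weight = 1.6 + 7.1 + 6.0 = 14.7.
y-moment: 1.6·597 + 7.1·627 + 6.0·301 = 7212.9; centroid 7212.9/14.7 ≈ 490.67.
Difference: 490.67 − 491 ≈ -0.33.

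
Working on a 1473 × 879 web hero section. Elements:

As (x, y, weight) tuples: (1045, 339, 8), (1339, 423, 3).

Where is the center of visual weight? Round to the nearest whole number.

Weights sum to 8 + 3 = 11.
x-moment: 8·1045 + 3·1339 = 12377; centroid 12377/11 ≈ 1125.18.
y-moment: 8·339 + 3·423 = 3981; centroid 3981/11 ≈ 361.91.

(1125, 362)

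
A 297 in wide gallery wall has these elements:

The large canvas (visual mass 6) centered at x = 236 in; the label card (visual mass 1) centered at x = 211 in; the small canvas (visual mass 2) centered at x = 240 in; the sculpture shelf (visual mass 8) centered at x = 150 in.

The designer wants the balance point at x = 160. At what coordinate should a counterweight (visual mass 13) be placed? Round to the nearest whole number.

After adding the counterweight, total weight = 6 + 1 + 2 + 8 + 13 = 30.
Along x: (3307 + 13·x) / 30 = 160 (existing moment 6·236 + 1·211 + 2·240 + 8·150 = 3307) ⇒ x = (4800 − 3307) / 13 ≈ 114.85.

x ≈ 115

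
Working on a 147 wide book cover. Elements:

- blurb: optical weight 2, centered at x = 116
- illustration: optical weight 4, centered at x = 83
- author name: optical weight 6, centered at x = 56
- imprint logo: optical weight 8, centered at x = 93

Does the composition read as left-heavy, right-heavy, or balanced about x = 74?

Total weight = 2 + 4 + 6 + 8 = 20.
x: (2·116 + 4·83 + 6·56 + 8·93) / 20 = 1644 / 20 ≈ 82.20
Since 82.2 is right of 74, the composition reads right-heavy.

right-heavy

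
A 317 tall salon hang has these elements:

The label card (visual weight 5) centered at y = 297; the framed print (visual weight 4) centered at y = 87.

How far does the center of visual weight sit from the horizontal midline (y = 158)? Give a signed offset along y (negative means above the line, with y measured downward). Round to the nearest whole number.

≈ 46

Σw = 5 + 4 = 9.
y: (5·297 + 4·87) / 9 = 1833 / 9 ≈ 203.67
Difference: 203.67 − 158 ≈ 45.67.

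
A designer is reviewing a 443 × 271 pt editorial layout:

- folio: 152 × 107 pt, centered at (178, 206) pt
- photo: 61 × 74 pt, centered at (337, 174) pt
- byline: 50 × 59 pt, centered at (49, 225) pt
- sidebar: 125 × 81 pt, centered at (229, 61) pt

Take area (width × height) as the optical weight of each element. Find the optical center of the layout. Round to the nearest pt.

Areas → weights: folio 152·107 = 16264, photo 61·74 = 4514, byline 50·59 = 2950, sidebar 125·81 = 10125; Σw = 33853.
x-moment: 16264·178 + 4514·337 + 2950·49 + 10125·229 = 6879385; centroid 6879385/33853 ≈ 203.21.
y-moment: 16264·206 + 4514·174 + 2950·225 + 10125·61 = 5417195; centroid 5417195/33853 ≈ 160.02.

(203, 160)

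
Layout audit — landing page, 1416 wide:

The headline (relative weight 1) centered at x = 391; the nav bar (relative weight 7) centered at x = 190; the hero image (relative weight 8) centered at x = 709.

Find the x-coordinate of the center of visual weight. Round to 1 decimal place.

x ≈ 462.1

Weights sum to 1 + 7 + 8 = 16.
x: (1·391 + 7·190 + 8·709) / 16 = 7393 / 16 ≈ 462.06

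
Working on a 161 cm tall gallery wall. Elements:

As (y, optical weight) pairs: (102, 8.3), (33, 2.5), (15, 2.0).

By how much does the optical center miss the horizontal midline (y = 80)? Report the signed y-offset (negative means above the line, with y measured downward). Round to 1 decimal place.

Weights sum to 8.3 + 2.5 + 2.0 = 12.8.
y: (8.3·102 + 2.5·33 + 2.0·15) / 12.8 = 959.1 / 12.8 ≈ 74.93
Offset from y = 80: 74.93 − 80 ≈ -5.07.

≈ -5.1 cm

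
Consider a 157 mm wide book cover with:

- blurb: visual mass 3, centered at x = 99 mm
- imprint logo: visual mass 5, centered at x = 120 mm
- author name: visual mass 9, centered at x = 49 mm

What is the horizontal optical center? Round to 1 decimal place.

Total weight = 3 + 5 + 9 = 17.
Σw·x = 3·99 + 5·120 + 9·49 = 1338, so x̄ = 1338/17 ≈ 78.71.

x ≈ 78.7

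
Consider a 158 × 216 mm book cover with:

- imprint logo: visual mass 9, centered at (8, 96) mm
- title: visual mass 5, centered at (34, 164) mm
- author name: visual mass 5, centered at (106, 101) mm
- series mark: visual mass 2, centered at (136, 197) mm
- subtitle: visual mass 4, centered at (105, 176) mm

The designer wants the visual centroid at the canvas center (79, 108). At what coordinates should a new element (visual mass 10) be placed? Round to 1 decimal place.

After adding the new element, total weight = 9 + 5 + 5 + 2 + 4 + 10 = 35.
x: target moment 35×79 = 2765; current 9·8 + 5·34 + 5·106 + 2·136 + 4·105 = 1464; the new element supplies 1301, so x = 1301/10 ≈ 130.10.
y: target moment 35×108 = 3780; current 9·96 + 5·164 + 5·101 + 2·197 + 4·176 = 3287; the new element supplies 493, so y = 493/10 ≈ 49.30.

(130.1, 49.3)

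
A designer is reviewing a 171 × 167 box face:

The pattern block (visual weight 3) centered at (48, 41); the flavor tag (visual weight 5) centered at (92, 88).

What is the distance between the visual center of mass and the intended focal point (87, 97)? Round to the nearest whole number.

Total weight = 3 + 5 = 8.
x: (3·48 + 5·92) / 8 = 604 / 8 ≈ 75.50
y: (3·41 + 5·88) / 8 = 563 / 8 ≈ 70.38
Offset from (87, 97): Δx ≈ -11.50, Δy ≈ -26.62; distance = √(Δx² + Δy²) ≈ 29.00.

≈ 29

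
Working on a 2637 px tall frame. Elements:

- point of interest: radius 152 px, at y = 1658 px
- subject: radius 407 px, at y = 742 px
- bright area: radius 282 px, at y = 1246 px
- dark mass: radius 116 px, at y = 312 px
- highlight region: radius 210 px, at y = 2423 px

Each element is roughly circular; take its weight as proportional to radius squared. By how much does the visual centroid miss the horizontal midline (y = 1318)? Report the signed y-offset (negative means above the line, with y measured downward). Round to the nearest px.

Weights ∝ r²: point of interest 152² = 23104, subject 407² = 165649, bright area 282² = 79524, dark mass 116² = 13456, highlight region 210² = 44100; Σw = 325833.
Σw·y = 23104·1658 + 165649·742 + 79524·1246 + 13456·312 + 44100·2423 = 371357466, so ȳ = 371357466/325833 ≈ 1139.72.
Offset from y = 1318: 1139.72 − 1318 ≈ -178.28.

≈ -178 px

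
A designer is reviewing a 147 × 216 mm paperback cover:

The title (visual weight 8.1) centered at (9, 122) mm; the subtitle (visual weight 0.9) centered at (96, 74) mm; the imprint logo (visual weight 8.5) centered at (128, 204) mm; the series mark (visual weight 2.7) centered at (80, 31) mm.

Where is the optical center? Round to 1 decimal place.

Σw = 8.1 + 0.9 + 8.5 + 2.7 = 20.2.
x-moment: 8.1·9 + 0.9·96 + 8.5·128 + 2.7·80 = 1463.3; centroid 1463.3/20.2 ≈ 72.44.
y-moment: 8.1·122 + 0.9·74 + 8.5·204 + 2.7·31 = 2872.5; centroid 2872.5/20.2 ≈ 142.20.

(72.4, 142.2)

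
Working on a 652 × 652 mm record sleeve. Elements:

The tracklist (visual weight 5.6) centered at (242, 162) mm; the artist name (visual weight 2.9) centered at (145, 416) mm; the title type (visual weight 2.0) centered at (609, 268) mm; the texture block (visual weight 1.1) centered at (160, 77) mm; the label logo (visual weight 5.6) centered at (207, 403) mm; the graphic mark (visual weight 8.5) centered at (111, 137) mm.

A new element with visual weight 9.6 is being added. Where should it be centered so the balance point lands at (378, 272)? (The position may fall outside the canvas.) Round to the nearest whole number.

New total weight: (5.6 + 2.9 + 2.0 + 1.1 + 5.6 + 8.5) + 9.6 = 35.3.
x: need Σw·x = 35.3·378 = 13343.4. Existing = 5.6·242 + 2.9·145 + 2.0·609 + 1.1·160 + 5.6·207 + 8.5·111 = 5272.4. Remainder 8071.0 / 9.6 ≈ 840.73.
y: need Σw·y = 35.3·272 = 9601.6. Existing = 5.6·162 + 2.9·416 + 2.0·268 + 1.1·77 + 5.6·403 + 8.5·137 = 6155.6. Remainder 3446.0 / 9.6 ≈ 358.96.

(841, 359)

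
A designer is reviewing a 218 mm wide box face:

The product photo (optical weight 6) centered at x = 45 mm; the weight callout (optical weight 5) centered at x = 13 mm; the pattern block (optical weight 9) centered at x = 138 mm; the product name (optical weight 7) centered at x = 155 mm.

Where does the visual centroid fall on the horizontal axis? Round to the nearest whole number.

Σw = 6 + 5 + 9 + 7 = 27.
x-moment: 6·45 + 5·13 + 9·138 + 7·155 = 2662; centroid 2662/27 ≈ 98.59.

x ≈ 99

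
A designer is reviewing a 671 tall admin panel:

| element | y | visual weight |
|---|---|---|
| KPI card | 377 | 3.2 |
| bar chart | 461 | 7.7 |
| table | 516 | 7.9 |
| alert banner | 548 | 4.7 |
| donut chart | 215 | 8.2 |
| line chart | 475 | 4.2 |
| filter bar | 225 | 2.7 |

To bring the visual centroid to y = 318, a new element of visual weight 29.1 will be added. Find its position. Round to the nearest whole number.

y ≈ 198

With the new element, Σw becomes 3.2 + 7.7 + 7.9 + 4.7 + 8.2 + 4.2 + 2.7 + 29.1 = 67.7.
Along y: (15773.6 + 29.1·y) / 67.7 = 318 (existing moment 3.2·377 + 7.7·461 + 7.9·516 + 4.7·548 + 8.2·215 + 4.2·475 + 2.7·225 = 15773.6) ⇒ y = (21528.6 − 15773.6) / 29.1 ≈ 197.77.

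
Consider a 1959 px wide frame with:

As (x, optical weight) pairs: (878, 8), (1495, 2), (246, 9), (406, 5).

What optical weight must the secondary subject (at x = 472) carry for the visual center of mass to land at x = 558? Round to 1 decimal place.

Existing Σw = 24 (8 + 2 + 9 + 5); existing moment 8·878 + 2·1495 + 9·246 + 5·406 = 14258.
For the centroid to hit 558: (14258 + w·472) / (24 + w) = 558.
Rearranging, w·(472 − 558) = 558·24 − 14258 = -866, so w ≈ -866/-86 = 10.07.

w ≈ 10.1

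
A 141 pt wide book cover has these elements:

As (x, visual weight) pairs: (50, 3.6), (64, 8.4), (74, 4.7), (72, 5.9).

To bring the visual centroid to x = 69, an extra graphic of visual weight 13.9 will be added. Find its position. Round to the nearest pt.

With the extra graphic, Σw becomes 3.6 + 8.4 + 4.7 + 5.9 + 13.9 = 36.5.
x: need Σw·x = 36.5·69 = 2518.5. Existing = 3.6·50 + 8.4·64 + 4.7·74 + 5.9·72 = 1490.2. Remainder 1028.3 / 13.9 ≈ 73.98.

x ≈ 74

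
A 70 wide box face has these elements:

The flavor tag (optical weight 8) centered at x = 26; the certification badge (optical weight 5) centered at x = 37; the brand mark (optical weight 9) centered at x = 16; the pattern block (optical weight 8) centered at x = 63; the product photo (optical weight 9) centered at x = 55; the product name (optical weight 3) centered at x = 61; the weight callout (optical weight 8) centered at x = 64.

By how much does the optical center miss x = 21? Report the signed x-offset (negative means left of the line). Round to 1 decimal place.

≈ 23.6

Total weight = 8 + 5 + 9 + 8 + 9 + 3 + 8 = 50.
Σw·x = 8·26 + 5·37 + 9·16 + 8·63 + 9·55 + 3·61 + 8·64 = 2231, so x̄ = 2231/50 ≈ 44.62.
Against x = 21, that's 44.62 − 21 = 23.62.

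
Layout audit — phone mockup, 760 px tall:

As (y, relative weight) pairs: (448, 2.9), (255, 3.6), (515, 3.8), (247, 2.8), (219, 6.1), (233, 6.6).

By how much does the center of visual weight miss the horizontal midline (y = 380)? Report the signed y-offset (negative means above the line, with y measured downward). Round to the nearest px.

≈ -80 px

Σw = 2.9 + 3.6 + 3.8 + 2.8 + 6.1 + 6.6 = 25.8.
Σw·y = 7739.5; ȳ = 7739.5/25.8 ≈ 299.98.
Offset from y = 380: 299.98 − 380 ≈ -80.02.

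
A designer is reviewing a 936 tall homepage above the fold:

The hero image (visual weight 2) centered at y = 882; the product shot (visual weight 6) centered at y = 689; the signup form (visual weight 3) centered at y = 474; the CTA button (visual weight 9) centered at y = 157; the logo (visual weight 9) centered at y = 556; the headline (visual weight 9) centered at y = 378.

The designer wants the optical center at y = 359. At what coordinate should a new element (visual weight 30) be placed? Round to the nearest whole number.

y ≈ 242

New total weight: (2 + 6 + 3 + 9 + 9 + 9) + 30 = 68.
y: target moment 68×359 = 24412; current 2·882 + 6·689 + 3·474 + 9·157 + 9·556 + 9·378 = 17139; the new element supplies 7273, so y = 7273/30 ≈ 242.43.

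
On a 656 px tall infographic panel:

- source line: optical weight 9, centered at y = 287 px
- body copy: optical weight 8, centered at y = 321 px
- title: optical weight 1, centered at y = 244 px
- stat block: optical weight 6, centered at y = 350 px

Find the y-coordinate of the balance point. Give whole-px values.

y ≈ 312

Total weight = 9 + 8 + 1 + 6 = 24.
Σw·y = 9·287 + 8·321 + 1·244 + 6·350 = 7495, so ȳ = 7495/24 ≈ 312.29.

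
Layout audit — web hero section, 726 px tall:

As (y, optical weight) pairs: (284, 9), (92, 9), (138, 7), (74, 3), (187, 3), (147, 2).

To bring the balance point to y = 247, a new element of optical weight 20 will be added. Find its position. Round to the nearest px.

After adding the new element, total weight = 9 + 9 + 7 + 3 + 3 + 2 + 20 = 53.
Along y: (5427 + 20·y) / 53 = 247 (existing moment 9·284 + 9·92 + 7·138 + 3·74 + 3·187 + 2·147 = 5427) ⇒ y = (13091 − 5427) / 20 ≈ 383.20.

y ≈ 383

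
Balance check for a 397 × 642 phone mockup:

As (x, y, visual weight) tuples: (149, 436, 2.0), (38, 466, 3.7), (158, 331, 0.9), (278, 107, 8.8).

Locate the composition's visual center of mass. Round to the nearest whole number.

Total weight = 2.0 + 3.7 + 0.9 + 8.8 = 15.4.
Σw·x = 2.0·149 + 3.7·38 + 0.9·158 + 8.8·278 = 3027.2, so x̄ = 3027.2/15.4 ≈ 196.57.
Σw·y = 2.0·436 + 3.7·466 + 0.9·331 + 8.8·107 = 3835.7, so ȳ = 3835.7/15.4 ≈ 249.07.

(197, 249)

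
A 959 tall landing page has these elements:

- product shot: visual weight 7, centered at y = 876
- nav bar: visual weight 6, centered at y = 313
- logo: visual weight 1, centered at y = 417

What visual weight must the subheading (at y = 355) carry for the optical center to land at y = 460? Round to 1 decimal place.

w ≈ 18.9

Fixed elements: Σw = 7 + 6 + 1 = 14, Σw·y = 7·876 + 6·313 + 1·417 = 8427.
Set Σw·y/Σw = 460: (8427 + 355w) = 460·(14 + w).
Solving: w = (460·14 − 8427) / (355 − 460) = -1987 / -105 ≈ 18.92.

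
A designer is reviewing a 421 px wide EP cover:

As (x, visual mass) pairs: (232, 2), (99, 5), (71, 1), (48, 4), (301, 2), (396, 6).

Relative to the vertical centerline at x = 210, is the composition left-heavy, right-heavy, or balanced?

Σw = 2 + 5 + 1 + 4 + 2 + 6 = 20.
Σw·x = 4200; x̄ = 4200/20 ≈ 210.00.
The centroid 210.00 matches the midline at 210, so the layout is balanced.

balanced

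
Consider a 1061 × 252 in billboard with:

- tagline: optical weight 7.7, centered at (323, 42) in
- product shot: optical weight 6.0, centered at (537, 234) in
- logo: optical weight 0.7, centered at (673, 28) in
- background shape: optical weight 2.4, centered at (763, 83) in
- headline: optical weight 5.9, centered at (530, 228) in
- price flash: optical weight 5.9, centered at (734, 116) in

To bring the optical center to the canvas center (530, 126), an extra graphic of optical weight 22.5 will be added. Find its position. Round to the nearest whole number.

(516, 109)

After adding the extra graphic, total weight = 7.7 + 6.0 + 0.7 + 2.4 + 5.9 + 5.9 + 22.5 = 51.1.
x: target moment 51.1×530 = 27083.0; current 7.7·323 + 6.0·537 + 0.7·673 + 2.4·763 + 5.9·530 + 5.9·734 = 15469.0; the extra graphic supplies 11614.0, so x = 11614.0/22.5 ≈ 516.18.
y: target moment 51.1×126 = 6438.6; current 7.7·42 + 6.0·234 + 0.7·28 + 2.4·83 + 5.9·228 + 5.9·116 = 3975.8; the extra graphic supplies 2462.8, so y = 2462.8/22.5 ≈ 109.46.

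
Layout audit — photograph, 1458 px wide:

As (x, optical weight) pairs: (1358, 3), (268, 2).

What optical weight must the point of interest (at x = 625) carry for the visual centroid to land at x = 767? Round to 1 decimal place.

Existing Σw = 5 (3 + 2); existing moment 3·1358 + 2·268 = 4610.
Set Σw·x/Σw = 767: (4610 + 625w) = 767·(5 + w).
Rearranging, w·(625 − 767) = 767·5 − 4610 = -775, so w ≈ -775/-142 = 5.46.

w ≈ 5.5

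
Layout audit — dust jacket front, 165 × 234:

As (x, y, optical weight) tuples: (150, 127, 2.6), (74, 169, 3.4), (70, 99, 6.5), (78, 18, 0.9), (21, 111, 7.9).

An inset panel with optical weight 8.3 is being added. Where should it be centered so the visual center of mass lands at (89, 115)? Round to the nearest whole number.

After adding the inset panel, total weight = 2.6 + 3.4 + 6.5 + 0.9 + 7.9 + 8.3 = 29.6.
x: target moment 29.6×89 = 2634.4; current 2.6·150 + 3.4·74 + 6.5·70 + 0.9·78 + 7.9·21 = 1332.7; the inset panel supplies 1301.7, so x = 1301.7/8.3 ≈ 156.83.
y: target moment 29.6×115 = 3404.0; current 2.6·127 + 3.4·169 + 6.5·99 + 0.9·18 + 7.9·111 = 2441.4; the inset panel supplies 962.6, so y = 962.6/8.3 ≈ 115.98.

(157, 116)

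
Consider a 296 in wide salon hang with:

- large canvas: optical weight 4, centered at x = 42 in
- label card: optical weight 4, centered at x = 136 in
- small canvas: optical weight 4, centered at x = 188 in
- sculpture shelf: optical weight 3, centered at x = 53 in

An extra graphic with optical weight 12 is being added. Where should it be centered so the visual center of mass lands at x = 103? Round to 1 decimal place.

New total weight: (4 + 4 + 4 + 3) + 12 = 27.
x: target moment 27×103 = 2781; current 4·42 + 4·136 + 4·188 + 3·53 = 1623; the extra graphic supplies 1158, so x = 1158/12 ≈ 96.50.

x ≈ 96.5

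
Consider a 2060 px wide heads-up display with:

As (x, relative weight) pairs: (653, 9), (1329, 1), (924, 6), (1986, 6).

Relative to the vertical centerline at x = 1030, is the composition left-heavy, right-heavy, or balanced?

Weights sum to 9 + 1 + 6 + 6 = 22.
x-moment: 9·653 + 1·1329 + 6·924 + 6·1986 = 24666; centroid 24666/22 ≈ 1121.18.
Since 1121.2 is right of 1030, the composition reads right-heavy.

right-heavy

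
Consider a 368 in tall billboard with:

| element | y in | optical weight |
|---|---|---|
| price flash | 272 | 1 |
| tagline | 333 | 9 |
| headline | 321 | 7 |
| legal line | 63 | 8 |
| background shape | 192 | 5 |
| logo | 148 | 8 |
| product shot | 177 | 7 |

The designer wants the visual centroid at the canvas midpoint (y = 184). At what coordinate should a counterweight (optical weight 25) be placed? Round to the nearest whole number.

y ≈ 139

With the counterweight, Σw becomes 1 + 9 + 7 + 8 + 5 + 8 + 7 + 25 = 70.
y: target moment 70×184 = 12880; current 1·272 + 9·333 + 7·321 + 8·63 + 5·192 + 8·148 + 7·177 = 9403; the counterweight supplies 3477, so y = 3477/25 ≈ 139.08.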